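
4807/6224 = 4807/6224 = 0.77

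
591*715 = 422565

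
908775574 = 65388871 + 843386703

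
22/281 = 22/281=0.08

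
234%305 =234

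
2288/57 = 2288/57 = 40.14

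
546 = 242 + 304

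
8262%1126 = 380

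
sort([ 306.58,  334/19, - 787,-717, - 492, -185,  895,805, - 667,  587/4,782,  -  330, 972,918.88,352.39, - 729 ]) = [ -787,-729,-717, - 667, - 492,-330, - 185,334/19 , 587/4, 306.58,352.39,782, 805, 895 , 918.88, 972]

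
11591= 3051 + 8540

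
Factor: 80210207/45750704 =2^( - 4) *7^4*11^1 * 967^( - 1)*2957^( -1) * 3037^1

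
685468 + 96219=781687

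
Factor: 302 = 2^1*151^1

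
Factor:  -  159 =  - 3^1 * 53^1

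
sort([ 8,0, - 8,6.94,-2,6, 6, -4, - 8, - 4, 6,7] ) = [ - 8,  -  8,-4,  -  4, - 2,0,  6,6,6,6.94,7, 8]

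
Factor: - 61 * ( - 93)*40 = 2^3*3^1*5^1*31^1*61^1 = 226920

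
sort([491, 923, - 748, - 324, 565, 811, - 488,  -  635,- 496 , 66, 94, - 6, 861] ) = [ - 748, - 635, - 496, - 488,-324, - 6,66,94,491, 565,811,861,923]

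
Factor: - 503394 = -2^1*3^1*53^1*1583^1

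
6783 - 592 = 6191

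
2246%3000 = 2246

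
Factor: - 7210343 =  - 7^1*1030049^1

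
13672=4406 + 9266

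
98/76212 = 49/38106 =0.00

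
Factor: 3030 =2^1 * 3^1*5^1*101^1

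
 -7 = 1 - 8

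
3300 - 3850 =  - 550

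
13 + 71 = 84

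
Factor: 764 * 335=2^2*5^1*67^1*191^1 = 255940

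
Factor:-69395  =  -5^1*13879^1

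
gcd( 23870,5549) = 31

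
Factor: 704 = 2^6*11^1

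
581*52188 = 30321228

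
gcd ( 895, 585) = 5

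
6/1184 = 3/592 = 0.01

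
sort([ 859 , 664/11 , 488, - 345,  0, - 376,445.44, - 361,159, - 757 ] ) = [ - 757,-376, - 361, - 345 , 0,  664/11,159,445.44  ,  488, 859]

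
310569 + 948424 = 1258993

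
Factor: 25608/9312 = 2^(-2 )*11^1 = 11/4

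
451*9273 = 4182123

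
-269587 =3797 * ( - 71 ) 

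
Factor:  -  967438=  - 2^1*483719^1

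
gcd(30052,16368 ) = 44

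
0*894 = 0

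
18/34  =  9/17=0.53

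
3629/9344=3629/9344 =0.39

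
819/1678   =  819/1678 = 0.49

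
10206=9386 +820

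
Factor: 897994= 2^1 *448997^1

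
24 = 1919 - 1895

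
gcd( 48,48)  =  48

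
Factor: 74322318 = 2^1*3^1*7^2*43^1 * 5879^1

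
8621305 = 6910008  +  1711297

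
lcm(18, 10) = 90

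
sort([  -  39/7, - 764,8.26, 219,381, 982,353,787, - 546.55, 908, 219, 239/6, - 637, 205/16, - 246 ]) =[ - 764, - 637 , - 546.55, - 246, - 39/7, 8.26,205/16, 239/6, 219,219, 353,381,  787, 908,982 ] 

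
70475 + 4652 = 75127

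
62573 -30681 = 31892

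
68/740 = 17/185 = 0.09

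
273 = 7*39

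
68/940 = 17/235  =  0.07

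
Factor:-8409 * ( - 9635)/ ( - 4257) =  - 3^( - 1 )* 5^1*11^( - 1 )*41^1*43^( - 1) * 47^1*2803^1 = -27006905/1419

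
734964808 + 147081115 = 882045923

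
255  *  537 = 136935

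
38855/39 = 996 + 11/39  =  996.28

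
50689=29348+21341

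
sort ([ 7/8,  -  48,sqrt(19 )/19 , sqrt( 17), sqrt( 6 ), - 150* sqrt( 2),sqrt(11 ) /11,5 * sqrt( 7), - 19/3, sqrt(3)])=[ - 150 *sqrt( 2),-48 ,- 19/3,sqrt(19) /19,sqrt(11)/11,  7/8,  sqrt (3), sqrt(6), sqrt ( 17), 5*sqrt( 7)] 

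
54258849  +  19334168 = 73593017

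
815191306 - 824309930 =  - 9118624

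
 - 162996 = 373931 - 536927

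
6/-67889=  - 6/67889= -0.00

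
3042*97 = 295074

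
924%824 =100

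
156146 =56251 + 99895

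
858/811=1+47/811 = 1.06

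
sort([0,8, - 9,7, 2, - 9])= [-9, - 9, 0, 2, 7,8 ] 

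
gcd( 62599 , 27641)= 1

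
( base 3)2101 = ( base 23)2i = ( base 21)31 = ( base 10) 64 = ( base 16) 40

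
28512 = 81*352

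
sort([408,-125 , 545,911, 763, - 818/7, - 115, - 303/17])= [-125, - 818/7, - 115, - 303/17, 408,545,763, 911 ]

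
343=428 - 85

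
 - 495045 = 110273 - 605318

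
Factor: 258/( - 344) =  - 2^( - 2 )*3^1 = -3/4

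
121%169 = 121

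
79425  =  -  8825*( - 9) 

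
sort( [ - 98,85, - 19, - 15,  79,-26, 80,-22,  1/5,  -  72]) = [ - 98, - 72, - 26,-22,-19, - 15,1/5, 79, 80, 85] 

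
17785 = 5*3557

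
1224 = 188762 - 187538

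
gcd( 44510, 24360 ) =10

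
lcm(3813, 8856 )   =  274536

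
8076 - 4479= 3597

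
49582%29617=19965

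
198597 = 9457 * 21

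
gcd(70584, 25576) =8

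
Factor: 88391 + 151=2^1*3^2 * 4919^1 =88542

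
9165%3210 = 2745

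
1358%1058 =300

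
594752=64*9293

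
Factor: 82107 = 3^3*3041^1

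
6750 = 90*75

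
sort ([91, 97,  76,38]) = [38, 76 , 91, 97] 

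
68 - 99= - 31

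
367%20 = 7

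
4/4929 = 4/4929 = 0.00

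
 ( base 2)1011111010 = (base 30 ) pc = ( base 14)3C6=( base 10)762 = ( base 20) 1i2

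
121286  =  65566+55720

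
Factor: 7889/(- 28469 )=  - 23^1 * 83^( - 1) = -  23/83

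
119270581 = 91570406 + 27700175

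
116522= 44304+72218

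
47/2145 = 47/2145 = 0.02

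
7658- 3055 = 4603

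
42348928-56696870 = -14347942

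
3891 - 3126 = 765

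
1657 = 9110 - 7453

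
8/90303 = 8/90303 = 0.00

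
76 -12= 64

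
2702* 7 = 18914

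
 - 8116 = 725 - 8841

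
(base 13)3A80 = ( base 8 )20301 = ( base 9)12446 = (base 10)8385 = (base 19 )1446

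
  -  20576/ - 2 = 10288+0/1 = 10288.00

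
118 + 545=663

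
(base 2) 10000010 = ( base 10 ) 130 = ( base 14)94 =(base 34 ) 3s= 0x82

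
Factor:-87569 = - 67^1*1307^1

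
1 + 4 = 5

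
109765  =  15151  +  94614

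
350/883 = 350/883 =0.40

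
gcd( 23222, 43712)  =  1366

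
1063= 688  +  375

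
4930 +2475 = 7405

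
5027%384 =35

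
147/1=147 = 147.00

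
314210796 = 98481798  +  215728998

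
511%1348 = 511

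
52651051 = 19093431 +33557620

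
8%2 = 0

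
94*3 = 282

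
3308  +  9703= 13011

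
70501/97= 70501/97 = 726.81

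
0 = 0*4940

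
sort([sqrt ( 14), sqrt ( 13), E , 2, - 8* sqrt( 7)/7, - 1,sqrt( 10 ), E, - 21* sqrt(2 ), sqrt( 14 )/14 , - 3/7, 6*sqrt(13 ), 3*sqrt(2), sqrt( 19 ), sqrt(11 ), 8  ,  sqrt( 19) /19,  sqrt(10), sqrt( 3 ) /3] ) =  [ - 21*sqrt ( 2 ), - 8*sqrt(7 ) /7, - 1, - 3/7, sqrt(19 )/19, sqrt(14) /14,sqrt(3 )/3, 2, E, E,sqrt(10 ), sqrt(10),sqrt( 11), sqrt(13 ), sqrt( 14),  3*sqrt(2),  sqrt(19), 8,6*sqrt(13)] 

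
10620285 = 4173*2545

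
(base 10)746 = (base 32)NA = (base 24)172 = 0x2EA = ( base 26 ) 12i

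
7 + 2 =9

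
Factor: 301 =7^1 * 43^1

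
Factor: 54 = 2^1*3^3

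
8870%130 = 30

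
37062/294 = 6177/49=126.06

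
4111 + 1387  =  5498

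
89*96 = 8544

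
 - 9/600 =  - 3/200 = - 0.01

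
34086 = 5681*6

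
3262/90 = 1631/45 = 36.24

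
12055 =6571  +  5484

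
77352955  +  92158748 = 169511703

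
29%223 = 29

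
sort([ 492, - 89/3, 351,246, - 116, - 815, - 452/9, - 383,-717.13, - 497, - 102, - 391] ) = [ - 815,  -  717.13, - 497, -391, - 383, - 116, - 102, - 452/9, - 89/3,246,351,492]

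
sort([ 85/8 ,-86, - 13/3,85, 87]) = [ - 86, - 13/3,85/8,  85  ,  87]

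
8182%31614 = 8182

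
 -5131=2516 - 7647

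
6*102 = 612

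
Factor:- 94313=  - 37^1*2549^1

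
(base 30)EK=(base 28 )fk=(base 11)370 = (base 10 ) 440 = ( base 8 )670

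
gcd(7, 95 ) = 1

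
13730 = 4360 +9370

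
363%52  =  51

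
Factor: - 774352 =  - 2^4*48397^1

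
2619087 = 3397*771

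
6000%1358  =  568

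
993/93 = 331/31= 10.68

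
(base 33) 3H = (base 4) 1310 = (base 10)116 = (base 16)74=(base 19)62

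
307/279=307/279 = 1.10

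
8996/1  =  8996 =8996.00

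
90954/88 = 1033 + 25/44 = 1033.57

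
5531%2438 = 655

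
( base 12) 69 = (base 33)2f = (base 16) 51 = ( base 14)5B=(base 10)81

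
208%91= 26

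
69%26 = 17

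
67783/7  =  9683+2/7 = 9683.29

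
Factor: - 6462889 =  - 61^1*101^1*1049^1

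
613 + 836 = 1449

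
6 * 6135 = 36810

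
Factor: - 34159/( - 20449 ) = 11^(-2)*13^( - 2) * 34159^1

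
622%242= 138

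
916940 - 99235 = 817705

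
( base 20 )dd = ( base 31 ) 8P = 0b100010001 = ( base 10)273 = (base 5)2043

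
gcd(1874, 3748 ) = 1874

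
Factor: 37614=2^1*3^1*6269^1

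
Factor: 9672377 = 11^3*13^2*43^1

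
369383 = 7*52769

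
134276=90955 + 43321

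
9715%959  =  125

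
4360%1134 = 958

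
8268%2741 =45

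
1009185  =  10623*95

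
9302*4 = 37208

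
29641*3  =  88923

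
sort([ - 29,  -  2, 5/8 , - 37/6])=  [ - 29, - 37/6 , - 2,5/8] 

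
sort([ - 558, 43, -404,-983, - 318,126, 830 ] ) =[ - 983, -558, -404, -318,43, 126 , 830]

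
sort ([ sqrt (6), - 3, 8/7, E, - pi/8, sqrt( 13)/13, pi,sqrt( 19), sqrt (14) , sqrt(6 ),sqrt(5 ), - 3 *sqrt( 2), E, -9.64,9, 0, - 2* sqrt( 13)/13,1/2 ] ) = [-9.64,  -  3*sqrt(2 ), - 3, - 2*sqrt( 13 ) /13,  -  pi/8, 0,sqrt (13 )/13, 1/2,8/7, sqrt(5 ),sqrt( 6), sqrt( 6) , E,E, pi, sqrt(14 ), sqrt( 19 ),9] 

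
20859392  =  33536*622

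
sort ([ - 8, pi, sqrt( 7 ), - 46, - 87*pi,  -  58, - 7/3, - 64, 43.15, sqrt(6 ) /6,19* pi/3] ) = [-87*pi,-64 , - 58, - 46, - 8,  -  7/3, sqrt( 6)/6, sqrt( 7),pi,19*pi/3,43.15]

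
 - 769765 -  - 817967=48202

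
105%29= 18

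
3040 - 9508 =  - 6468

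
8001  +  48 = 8049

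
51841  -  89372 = -37531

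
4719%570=159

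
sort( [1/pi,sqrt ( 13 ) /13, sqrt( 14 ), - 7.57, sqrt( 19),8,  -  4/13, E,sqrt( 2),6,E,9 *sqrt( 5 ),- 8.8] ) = [ - 8.8, - 7.57, - 4/13, sqrt( 13)/13,1/pi, sqrt(2),E , E,sqrt( 14),sqrt(19) , 6, 8, 9*sqrt( 5 )]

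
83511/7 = 11930+1/7  =  11930.14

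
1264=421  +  843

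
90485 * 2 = 180970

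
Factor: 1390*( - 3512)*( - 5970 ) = 2^5*3^1*5^2 *139^1 * 199^1*439^1 = 29143629600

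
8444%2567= 743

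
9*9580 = 86220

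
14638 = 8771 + 5867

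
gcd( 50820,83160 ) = 4620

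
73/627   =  73/627 = 0.12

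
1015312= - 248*( - 4094)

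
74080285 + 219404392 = 293484677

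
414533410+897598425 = 1312131835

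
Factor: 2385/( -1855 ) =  - 9/7=- 3^2*7^(- 1)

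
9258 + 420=9678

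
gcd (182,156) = 26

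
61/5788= 61/5788 = 0.01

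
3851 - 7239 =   -  3388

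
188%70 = 48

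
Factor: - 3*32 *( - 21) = 2016 = 2^5*3^2*7^1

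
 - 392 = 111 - 503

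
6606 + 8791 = 15397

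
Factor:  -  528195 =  - 3^1*5^1*23^1*1531^1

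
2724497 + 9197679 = 11922176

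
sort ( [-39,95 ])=[ - 39,95 ] 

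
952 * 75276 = 71662752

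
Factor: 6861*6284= 2^2*3^1*1571^1*2287^1=43114524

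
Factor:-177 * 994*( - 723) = 127203174  =  2^1 * 3^2*7^1*59^1*71^1*241^1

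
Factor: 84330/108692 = 2^( - 1)*3^2 * 5^1*  29^( - 1 )= 45/58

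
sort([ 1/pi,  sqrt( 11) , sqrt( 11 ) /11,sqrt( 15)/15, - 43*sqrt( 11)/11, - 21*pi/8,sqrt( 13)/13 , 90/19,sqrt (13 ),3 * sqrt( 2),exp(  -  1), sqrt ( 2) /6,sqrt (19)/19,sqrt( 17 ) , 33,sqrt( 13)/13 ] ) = [ - 43*sqrt( 11)/11 , - 21 * pi/8, sqrt ( 19) /19,sqrt(2)/6, sqrt(15)/15, sqrt(13) /13,sqrt ( 13)/13,sqrt (11 )/11,1/pi,exp( - 1 ),sqrt( 11), sqrt( 13) , sqrt (17),3 * sqrt(2),90/19, 33]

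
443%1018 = 443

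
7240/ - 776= - 905/97 = - 9.33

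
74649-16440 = 58209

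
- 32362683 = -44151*733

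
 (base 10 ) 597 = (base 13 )36C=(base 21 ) 179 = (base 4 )21111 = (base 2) 1001010101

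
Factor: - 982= - 2^1*491^1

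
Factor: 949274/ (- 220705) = -2^1 * 5^(-1)*37^( - 1 )*89^1*1193^(  -  1 )*5333^1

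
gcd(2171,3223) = 1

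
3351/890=3351/890=3.77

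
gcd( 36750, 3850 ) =350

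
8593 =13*661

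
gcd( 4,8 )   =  4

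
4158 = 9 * 462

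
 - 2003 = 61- 2064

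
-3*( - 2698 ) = 8094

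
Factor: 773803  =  773803^1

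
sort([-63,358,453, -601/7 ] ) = [-601/7, - 63,358,453]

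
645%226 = 193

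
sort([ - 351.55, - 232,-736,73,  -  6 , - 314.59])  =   [-736, - 351.55, - 314.59,  -  232, - 6, 73] 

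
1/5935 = 1/5935  =  0.00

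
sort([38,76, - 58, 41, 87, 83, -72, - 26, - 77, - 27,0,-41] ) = [ - 77, - 72,-58, - 41 ,  -  27, - 26, 0, 38, 41, 76 , 83, 87] 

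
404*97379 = 39341116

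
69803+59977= 129780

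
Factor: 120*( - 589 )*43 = -3039240 = -  2^3*3^1*5^1*19^1*31^1*43^1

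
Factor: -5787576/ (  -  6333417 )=643064/703713 = 2^3*3^(-1)*31^1*2593^1 * 234571^(-1)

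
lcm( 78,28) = 1092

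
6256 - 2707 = 3549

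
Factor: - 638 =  - 2^1*11^1 * 29^1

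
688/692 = 172/173 = 0.99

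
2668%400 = 268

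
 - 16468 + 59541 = 43073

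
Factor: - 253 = -11^1*23^1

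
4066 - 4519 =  - 453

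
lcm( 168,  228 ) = 3192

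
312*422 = 131664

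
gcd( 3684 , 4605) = 921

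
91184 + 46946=138130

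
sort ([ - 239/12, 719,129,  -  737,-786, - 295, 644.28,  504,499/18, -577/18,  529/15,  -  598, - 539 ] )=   [  -  786, - 737 , - 598,-539, - 295, - 577/18,  -  239/12, 499/18,  529/15, 129, 504, 644.28, 719] 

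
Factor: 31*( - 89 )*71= - 195889= -31^1*71^1*89^1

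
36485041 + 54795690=91280731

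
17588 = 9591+7997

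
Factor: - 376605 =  - 3^2*5^1*8369^1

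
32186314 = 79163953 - 46977639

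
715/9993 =715/9993 = 0.07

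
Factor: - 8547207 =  - 3^1 * 19^1  *  113^1*1327^1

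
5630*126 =709380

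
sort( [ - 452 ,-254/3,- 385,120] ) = [-452, - 385,- 254/3, 120]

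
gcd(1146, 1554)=6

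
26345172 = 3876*6797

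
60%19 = 3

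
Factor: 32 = 2^5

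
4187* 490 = 2051630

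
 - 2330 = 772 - 3102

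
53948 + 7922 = 61870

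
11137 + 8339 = 19476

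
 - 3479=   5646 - 9125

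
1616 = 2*808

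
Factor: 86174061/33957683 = 3^1*23^( - 1)*53^ (-1 )*89^( - 1) * 313^( - 1)*28724687^1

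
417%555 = 417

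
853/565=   1+288/565   =  1.51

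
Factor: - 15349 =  - 15349^1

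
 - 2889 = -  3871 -- 982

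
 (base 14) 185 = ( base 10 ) 313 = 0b100111001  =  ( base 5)2223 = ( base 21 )ej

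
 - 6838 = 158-6996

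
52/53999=52/53999 = 0.00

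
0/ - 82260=0/1  =  -0.00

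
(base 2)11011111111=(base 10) 1791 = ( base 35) 1g6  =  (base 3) 2110100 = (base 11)1389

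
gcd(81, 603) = 9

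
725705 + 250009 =975714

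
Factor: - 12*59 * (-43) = 30444 =2^2*3^1 *43^1*59^1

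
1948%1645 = 303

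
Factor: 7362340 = 2^2*5^1 * 368117^1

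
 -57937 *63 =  - 3650031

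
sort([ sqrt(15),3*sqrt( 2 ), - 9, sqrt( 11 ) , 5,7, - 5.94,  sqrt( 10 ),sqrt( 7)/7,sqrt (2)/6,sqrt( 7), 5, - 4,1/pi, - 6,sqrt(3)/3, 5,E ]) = [- 9,  -  6, - 5.94 , - 4, sqrt( 2) /6,1/pi, sqrt(7)/7, sqrt( 3) /3 , sqrt( 7 ),E, sqrt(10 ),sqrt( 11 ) , sqrt( 15 ) , 3*sqrt(2 ), 5, 5,  5,7]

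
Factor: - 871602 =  - 2^1*3^1*145267^1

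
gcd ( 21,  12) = 3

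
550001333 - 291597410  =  258403923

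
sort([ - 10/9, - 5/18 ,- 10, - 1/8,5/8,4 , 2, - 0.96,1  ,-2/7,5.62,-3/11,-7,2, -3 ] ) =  [ - 10, - 7, - 3, - 10/9, - 0.96 , -2/7,-5/18, - 3/11 ,- 1/8,5/8 , 1,2,2,  4,5.62]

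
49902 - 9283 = 40619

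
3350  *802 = 2686700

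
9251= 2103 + 7148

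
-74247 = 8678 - 82925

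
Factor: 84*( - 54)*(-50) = 2^4 * 3^4* 5^2*7^1 =226800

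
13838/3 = 13838/3 =4612.67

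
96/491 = 96/491=0.20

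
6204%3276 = 2928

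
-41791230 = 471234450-513025680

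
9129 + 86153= 95282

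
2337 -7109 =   -  4772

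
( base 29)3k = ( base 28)3n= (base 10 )107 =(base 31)3E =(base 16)6B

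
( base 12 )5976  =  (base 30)B46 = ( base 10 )10026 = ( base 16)272a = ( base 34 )8mu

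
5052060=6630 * 762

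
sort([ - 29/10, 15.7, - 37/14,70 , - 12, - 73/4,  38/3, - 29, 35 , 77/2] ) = [ - 29, - 73/4 ,  -  12,-29/10, - 37/14, 38/3,  15.7, 35,  77/2, 70 ]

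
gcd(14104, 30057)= 43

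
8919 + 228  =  9147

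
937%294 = 55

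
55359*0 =0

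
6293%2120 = 2053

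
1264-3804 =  - 2540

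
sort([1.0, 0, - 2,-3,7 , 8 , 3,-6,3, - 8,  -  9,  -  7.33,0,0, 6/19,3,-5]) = [-9, - 8,-7.33, - 6,  -  5,  -  3,  -  2, 0, 0, 0,6/19,1.0, 3,  3,3,7,8]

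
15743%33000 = 15743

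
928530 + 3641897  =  4570427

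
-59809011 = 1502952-61311963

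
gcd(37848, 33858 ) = 114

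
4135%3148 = 987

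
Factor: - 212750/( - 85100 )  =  5/2 = 2^( - 1 )*5^1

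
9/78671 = 9/78671= 0.00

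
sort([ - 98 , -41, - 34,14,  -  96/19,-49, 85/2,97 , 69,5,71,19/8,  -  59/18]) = [  -  98, - 49, - 41, - 34,-96/19, -59/18,19/8,5,14,85/2,69,71 , 97]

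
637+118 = 755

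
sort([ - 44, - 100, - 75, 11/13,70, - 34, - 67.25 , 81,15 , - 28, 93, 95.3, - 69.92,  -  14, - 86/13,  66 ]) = [ - 100, - 75, - 69.92, -67.25,  -  44, - 34, - 28, - 14,-86/13,11/13,  15, 66, 70, 81, 93,  95.3]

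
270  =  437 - 167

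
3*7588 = 22764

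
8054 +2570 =10624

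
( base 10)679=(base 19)1GE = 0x2A7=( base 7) 1660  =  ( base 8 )1247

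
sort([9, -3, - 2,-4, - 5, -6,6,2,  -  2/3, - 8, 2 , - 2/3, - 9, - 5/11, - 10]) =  [ - 10, - 9,-8, - 6 , - 5, - 4, - 3, - 2, - 2/3, - 2/3,- 5/11, 2,2, 6, 9]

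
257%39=23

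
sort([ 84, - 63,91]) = [ - 63, 84,91]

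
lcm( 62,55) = 3410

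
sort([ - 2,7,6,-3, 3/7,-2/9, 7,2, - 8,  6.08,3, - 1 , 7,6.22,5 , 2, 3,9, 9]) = [ - 8,- 3, - 2, - 1, - 2/9,3/7,2,2,3, 3, 5, 6,6.08, 6.22, 7,7, 7,  9, 9] 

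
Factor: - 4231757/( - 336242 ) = 2^( - 1 ) * 89^( - 1 )*197^1*1889^( - 1 ) * 21481^1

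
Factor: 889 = 7^1*127^1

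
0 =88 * 0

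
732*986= 721752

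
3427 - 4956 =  - 1529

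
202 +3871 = 4073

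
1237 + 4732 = 5969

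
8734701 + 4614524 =13349225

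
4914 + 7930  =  12844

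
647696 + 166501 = 814197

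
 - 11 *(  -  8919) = 98109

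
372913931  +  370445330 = 743359261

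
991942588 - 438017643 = 553924945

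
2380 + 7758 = 10138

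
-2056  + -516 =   -  2572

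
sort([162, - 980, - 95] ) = [ - 980, - 95 , 162]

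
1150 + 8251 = 9401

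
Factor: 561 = 3^1*11^1*17^1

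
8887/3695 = 2 + 1497/3695 = 2.41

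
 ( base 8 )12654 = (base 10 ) 5548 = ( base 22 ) BA4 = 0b1010110101100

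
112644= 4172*27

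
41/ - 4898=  - 1 + 4857/4898= - 0.01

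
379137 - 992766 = -613629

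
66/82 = 33/41 = 0.80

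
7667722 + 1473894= 9141616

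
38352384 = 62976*609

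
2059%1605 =454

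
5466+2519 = 7985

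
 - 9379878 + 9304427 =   -  75451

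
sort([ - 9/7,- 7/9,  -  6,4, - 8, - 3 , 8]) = [ - 8, -6, - 3,  -  9/7, - 7/9, 4 , 8] 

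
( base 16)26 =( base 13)2c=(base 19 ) 20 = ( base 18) 22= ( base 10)38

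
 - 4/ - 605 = 4/605 = 0.01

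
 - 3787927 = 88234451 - 92022378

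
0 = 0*98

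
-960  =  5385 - 6345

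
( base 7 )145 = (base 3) 10001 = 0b1010010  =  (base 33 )2G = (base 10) 82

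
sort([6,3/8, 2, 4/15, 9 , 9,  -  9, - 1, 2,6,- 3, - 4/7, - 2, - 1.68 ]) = [-9, - 3, - 2,  -  1.68, - 1, - 4/7,  4/15,  3/8,2, 2, 6, 6, 9, 9]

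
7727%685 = 192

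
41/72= 41/72 =0.57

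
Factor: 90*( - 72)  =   - 2^4*3^4*5^1 = - 6480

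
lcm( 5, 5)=5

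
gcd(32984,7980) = 532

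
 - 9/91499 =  - 9/91499 = -0.00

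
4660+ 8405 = 13065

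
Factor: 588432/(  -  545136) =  - 13^1*23^1* 277^( - 1) = -299/277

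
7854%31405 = 7854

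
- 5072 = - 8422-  - 3350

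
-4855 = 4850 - 9705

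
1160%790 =370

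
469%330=139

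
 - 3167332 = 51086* ( - 62 )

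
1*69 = 69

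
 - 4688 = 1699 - 6387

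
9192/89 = 9192/89 = 103.28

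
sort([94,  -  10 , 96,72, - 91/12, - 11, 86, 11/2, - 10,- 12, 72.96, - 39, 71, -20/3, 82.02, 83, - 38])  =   [ - 39, - 38,  -  12, - 11, - 10, - 10 , - 91/12, - 20/3,11/2, 71 , 72, 72.96,  82.02, 83 , 86, 94, 96]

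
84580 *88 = 7443040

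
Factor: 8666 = 2^1 * 7^1*619^1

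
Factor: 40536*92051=3731379336= 2^3*3^2*563^1*92051^1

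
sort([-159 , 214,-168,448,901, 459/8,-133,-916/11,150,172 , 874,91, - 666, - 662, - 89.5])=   [-666, - 662, - 168,-159, - 133, - 89.5,-916/11, 459/8,91, 150,172,214, 448, 874,901 ] 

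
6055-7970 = -1915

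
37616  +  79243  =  116859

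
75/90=5/6=0.83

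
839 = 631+208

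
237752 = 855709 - 617957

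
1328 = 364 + 964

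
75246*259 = 19488714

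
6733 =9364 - 2631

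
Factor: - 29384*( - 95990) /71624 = 352571270/8953 = 2^1*5^1*7^ ( - 1)*29^1  *  331^1 * 1279^ ( - 1 )* 3673^1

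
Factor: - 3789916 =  -2^2*13^1*72883^1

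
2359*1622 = 3826298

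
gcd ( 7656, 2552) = 2552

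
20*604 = 12080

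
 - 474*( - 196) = 92904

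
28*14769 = 413532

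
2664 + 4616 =7280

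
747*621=463887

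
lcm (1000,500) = 1000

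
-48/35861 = -1+ 35813/35861 =-0.00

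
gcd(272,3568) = 16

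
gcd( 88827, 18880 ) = 1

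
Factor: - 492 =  - 2^2*3^1*41^1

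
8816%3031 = 2754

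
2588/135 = 19 + 23/135 =19.17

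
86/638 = 43/319 = 0.13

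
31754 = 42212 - 10458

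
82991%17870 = 11511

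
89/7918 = 89/7918 = 0.01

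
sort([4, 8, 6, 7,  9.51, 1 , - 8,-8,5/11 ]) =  [ - 8,-8,5/11, 1, 4, 6,7, 8,9.51 ] 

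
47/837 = 47/837=   0.06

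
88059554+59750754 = 147810308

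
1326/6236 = 663/3118 = 0.21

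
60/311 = 60/311 = 0.19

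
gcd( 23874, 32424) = 6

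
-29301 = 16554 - 45855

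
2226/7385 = 318/1055 = 0.30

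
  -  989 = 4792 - 5781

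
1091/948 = 1091/948 = 1.15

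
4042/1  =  4042=4042.00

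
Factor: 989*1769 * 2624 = 2^6*23^1*29^1*41^1*43^1*61^1 = 4590795584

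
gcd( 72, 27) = 9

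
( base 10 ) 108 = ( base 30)3I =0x6C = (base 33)39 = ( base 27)40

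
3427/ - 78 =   -  44 + 5/78 = - 43.94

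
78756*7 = 551292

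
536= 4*134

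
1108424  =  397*2792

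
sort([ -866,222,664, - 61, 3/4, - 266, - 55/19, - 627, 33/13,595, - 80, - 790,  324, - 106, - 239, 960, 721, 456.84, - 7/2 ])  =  [  -  866 , - 790,-627, - 266,-239,-106, - 80, - 61, - 7/2, - 55/19, 3/4,33/13, 222, 324, 456.84, 595,664, 721,  960 ] 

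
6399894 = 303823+6096071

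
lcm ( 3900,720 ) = 46800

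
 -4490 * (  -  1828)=8207720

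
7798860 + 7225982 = 15024842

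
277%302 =277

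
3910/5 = 782  =  782.00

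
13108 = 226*58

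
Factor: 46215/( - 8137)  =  - 585/103  =  - 3^2*5^1*13^1*103^(-1) 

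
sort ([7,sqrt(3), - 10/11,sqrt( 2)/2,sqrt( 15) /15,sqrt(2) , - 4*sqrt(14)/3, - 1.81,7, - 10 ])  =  [ - 10,-4*sqrt ( 14)/3,- 1.81, -10/11, sqrt( 15 )/15,sqrt( 2 ) /2, sqrt(2),sqrt( 3),7, 7 ]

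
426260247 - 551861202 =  - 125600955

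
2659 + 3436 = 6095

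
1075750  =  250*4303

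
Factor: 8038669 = 53^1*151673^1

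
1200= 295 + 905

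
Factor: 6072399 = 3^2*674711^1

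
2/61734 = 1/30867 = 0.00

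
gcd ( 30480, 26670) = 3810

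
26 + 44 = 70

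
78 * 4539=354042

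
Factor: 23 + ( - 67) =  - 2^2  *  11^1= - 44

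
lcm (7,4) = 28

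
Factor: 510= 2^1*3^1*5^1*17^1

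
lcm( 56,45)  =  2520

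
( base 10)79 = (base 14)59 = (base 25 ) 34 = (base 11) 72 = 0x4F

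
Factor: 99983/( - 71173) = - 13^1*103^ ( - 1)*691^( - 1) * 7691^1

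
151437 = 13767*11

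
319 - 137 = 182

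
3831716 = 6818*562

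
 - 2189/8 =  - 274 + 3/8=- 273.62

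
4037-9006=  - 4969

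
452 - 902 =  - 450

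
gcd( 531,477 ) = 9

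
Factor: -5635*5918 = -2^1*5^1*7^2*11^1*23^1*269^1= - 33347930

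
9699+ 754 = 10453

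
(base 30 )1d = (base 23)1k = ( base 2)101011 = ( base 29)1E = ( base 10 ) 43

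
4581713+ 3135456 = 7717169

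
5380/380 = 269/19 = 14.16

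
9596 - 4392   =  5204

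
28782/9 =3198 = 3198.00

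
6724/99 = 6724/99  =  67.92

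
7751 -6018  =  1733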